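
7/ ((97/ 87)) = 609/ 97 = 6.28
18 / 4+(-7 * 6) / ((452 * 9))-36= -10682 / 339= -31.51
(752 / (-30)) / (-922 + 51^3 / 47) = -17672 / 1339755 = -0.01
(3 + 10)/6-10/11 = 83/66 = 1.26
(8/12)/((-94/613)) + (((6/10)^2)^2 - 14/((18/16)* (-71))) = -75882952/18770625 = -4.04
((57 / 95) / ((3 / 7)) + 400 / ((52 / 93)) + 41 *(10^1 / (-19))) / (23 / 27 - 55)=-23181633 / 1805570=-12.84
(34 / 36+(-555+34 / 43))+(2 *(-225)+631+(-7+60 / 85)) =-378.56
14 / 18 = 7 / 9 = 0.78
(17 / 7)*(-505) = -8585 / 7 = -1226.43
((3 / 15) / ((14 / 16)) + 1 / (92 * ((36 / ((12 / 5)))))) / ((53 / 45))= 6645 / 34132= 0.19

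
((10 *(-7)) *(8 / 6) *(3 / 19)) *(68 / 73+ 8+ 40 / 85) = -3267040 / 23579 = -138.56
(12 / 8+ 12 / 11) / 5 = 57 / 110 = 0.52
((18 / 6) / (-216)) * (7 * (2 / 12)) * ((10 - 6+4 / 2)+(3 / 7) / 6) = -85 / 864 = -0.10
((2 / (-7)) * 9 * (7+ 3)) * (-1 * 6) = 1080 / 7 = 154.29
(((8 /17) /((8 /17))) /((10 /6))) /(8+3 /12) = 4 /55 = 0.07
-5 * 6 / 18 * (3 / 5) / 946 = -1 / 946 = -0.00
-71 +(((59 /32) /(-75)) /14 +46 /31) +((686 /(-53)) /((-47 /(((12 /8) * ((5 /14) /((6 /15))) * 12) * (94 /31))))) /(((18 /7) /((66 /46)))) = -78759621551 /1269710400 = -62.03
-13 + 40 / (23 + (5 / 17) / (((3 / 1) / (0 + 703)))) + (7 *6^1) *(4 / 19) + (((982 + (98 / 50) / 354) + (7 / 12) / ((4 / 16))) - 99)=21717709679 / 24633975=881.62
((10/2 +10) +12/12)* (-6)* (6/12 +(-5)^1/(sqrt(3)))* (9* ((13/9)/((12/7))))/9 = -364/9 +3640* sqrt(3)/27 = 193.06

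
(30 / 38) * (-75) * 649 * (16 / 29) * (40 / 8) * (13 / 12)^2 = -68550625 / 551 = -124411.30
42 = 42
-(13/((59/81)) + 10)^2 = -2699449/3481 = -775.48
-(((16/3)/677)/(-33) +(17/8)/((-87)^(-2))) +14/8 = -8623112029/536184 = -16082.37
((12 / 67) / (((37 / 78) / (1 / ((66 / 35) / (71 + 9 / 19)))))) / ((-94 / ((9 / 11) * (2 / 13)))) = -0.02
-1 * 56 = -56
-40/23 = -1.74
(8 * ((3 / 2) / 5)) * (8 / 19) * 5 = 96 / 19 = 5.05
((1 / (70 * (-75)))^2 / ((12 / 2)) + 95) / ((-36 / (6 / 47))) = -15710625001 / 46635750000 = -0.34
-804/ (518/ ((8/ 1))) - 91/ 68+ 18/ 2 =-83749/ 17612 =-4.76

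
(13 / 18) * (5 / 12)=65 / 216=0.30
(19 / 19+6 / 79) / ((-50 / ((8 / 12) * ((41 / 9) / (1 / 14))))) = -9758 / 10665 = -0.91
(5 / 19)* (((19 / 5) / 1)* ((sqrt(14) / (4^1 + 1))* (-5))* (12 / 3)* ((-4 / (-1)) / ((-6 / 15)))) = 40* sqrt(14) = 149.67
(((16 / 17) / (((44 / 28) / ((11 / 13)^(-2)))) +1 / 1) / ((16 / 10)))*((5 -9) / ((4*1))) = -207775 / 181016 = -1.15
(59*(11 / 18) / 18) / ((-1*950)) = -649 / 307800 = -0.00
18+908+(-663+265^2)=70488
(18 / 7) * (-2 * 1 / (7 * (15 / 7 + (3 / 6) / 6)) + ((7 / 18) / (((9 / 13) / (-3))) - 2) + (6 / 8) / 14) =-1063105 / 109956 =-9.67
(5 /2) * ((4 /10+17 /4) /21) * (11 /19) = 341 /1064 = 0.32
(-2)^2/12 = 1/3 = 0.33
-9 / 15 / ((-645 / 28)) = 28 / 1075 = 0.03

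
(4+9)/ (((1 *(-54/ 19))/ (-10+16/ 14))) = 40.51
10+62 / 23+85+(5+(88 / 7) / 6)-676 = -275894 / 483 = -571.21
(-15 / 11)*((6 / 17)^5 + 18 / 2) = -191797335 / 15618427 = -12.28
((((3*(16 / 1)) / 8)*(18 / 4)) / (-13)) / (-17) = 0.12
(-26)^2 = 676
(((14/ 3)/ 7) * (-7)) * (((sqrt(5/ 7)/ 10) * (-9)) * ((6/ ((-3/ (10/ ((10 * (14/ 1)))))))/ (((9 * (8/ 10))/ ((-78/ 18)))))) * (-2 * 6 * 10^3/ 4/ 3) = -305.19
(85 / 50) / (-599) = -17 / 5990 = -0.00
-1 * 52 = -52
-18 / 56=-0.32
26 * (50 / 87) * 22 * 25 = 715000 / 87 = 8218.39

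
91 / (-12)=-91 / 12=-7.58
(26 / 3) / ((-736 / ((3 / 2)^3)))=-117 / 2944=-0.04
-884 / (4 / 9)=-1989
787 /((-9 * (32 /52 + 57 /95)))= -51155 /711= -71.95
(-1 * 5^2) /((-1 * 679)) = 25 /679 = 0.04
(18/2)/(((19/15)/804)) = 108540/19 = 5712.63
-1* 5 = -5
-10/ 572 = -5/ 286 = -0.02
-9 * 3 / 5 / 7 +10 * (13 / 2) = 2248 / 35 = 64.23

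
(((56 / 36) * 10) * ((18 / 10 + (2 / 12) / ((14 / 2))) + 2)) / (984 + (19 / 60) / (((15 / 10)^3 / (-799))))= 12045 / 184079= 0.07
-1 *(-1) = 1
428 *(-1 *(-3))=1284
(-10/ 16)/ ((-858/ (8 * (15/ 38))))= 25/ 10868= 0.00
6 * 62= 372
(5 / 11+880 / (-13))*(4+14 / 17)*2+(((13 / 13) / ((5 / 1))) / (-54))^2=-114953091569 / 177219900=-648.65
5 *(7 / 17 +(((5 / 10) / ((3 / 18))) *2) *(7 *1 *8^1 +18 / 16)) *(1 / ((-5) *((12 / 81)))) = -630045 / 272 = -2316.34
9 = 9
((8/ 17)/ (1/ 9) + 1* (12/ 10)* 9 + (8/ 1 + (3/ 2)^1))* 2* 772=3220012/ 85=37882.49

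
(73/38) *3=219/38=5.76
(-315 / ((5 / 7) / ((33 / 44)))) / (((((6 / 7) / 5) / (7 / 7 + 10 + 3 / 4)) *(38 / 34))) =-12332565 / 608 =-20283.82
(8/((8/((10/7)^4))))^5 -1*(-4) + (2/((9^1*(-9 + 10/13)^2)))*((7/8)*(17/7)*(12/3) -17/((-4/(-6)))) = 10336529013284142874222418/8221874911572238195041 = 1257.20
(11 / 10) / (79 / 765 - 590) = -1683 / 902542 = -0.00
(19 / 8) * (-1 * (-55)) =1045 / 8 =130.62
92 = 92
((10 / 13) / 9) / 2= 5 / 117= 0.04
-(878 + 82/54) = -23747/27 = -879.52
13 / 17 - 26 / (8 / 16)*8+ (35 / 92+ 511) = 150371 / 1564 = 96.15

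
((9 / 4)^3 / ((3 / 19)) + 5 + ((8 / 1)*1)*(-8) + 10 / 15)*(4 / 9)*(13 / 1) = 34463 / 432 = 79.78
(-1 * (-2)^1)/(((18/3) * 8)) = 1/24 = 0.04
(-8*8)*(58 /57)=-3712 /57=-65.12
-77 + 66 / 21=-517 / 7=-73.86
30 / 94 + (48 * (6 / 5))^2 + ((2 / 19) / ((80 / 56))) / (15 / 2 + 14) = 3185276321 / 959975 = 3318.08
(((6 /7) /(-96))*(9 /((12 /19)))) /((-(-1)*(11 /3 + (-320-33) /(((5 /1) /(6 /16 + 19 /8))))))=855 /1280048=0.00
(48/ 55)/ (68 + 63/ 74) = 3552/ 280225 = 0.01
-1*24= -24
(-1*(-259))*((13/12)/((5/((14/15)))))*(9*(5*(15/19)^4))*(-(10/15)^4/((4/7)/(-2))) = 82491500/130321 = 632.99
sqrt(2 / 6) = sqrt(3) / 3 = 0.58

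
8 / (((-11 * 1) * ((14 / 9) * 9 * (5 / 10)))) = -8 / 77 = -0.10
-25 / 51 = -0.49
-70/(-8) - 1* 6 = 11/4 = 2.75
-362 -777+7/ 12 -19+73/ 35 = -485239/ 420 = -1155.33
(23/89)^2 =529/7921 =0.07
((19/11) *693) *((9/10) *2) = 10773/5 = 2154.60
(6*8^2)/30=64/5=12.80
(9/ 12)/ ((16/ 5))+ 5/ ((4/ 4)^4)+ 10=975/ 64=15.23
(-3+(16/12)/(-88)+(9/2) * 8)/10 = 2177/660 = 3.30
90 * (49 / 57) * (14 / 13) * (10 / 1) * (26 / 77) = 58800 / 209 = 281.34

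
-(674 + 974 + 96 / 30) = -8256 / 5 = -1651.20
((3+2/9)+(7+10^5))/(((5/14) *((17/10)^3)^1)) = 2520257600/44217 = 56997.48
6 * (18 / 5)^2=1944 / 25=77.76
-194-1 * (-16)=-178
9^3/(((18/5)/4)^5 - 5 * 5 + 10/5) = -72900000/2240951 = -32.53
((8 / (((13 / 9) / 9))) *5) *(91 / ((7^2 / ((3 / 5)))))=1944 / 7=277.71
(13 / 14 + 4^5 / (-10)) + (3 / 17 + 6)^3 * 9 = 694406711 / 343910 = 2019.15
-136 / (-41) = 136 / 41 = 3.32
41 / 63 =0.65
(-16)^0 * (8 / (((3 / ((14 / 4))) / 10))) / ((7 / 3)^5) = 3240 / 2401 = 1.35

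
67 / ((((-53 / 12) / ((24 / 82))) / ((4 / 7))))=-38592 / 15211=-2.54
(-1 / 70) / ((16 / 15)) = -3 / 224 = -0.01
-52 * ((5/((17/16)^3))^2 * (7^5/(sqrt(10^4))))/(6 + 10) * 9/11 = -2061939769344/265513259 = -7765.86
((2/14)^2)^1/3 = 1/147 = 0.01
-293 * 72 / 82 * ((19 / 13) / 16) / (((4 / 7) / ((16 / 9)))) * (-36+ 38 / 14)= 1297111 / 533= 2433.60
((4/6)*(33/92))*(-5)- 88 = -4103/46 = -89.20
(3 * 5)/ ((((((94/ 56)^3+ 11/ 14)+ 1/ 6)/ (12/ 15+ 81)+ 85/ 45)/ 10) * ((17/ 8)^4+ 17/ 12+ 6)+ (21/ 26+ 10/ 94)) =91002554508902400/ 38583653431096859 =2.36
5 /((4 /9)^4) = 32805 /256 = 128.14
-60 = -60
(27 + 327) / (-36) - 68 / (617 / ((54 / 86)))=-1576345 / 159186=-9.90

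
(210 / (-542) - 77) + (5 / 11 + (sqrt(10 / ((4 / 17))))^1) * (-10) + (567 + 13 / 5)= 7268678 / 14905 - 5 * sqrt(170)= 422.48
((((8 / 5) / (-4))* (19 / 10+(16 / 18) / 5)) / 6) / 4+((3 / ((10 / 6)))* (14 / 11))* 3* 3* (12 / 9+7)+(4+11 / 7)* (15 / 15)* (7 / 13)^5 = 291862674223 / 1696523400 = 172.04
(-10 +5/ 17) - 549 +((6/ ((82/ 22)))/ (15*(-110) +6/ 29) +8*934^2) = 38784480539989/ 5557878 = 6978289.29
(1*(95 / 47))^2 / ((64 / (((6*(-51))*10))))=-6904125 / 35344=-195.34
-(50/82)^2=-625/1681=-0.37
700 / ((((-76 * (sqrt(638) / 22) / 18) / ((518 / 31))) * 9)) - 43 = -181300 * sqrt(638) / 17081 - 43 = -311.10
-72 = -72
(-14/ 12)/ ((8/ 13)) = -91/ 48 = -1.90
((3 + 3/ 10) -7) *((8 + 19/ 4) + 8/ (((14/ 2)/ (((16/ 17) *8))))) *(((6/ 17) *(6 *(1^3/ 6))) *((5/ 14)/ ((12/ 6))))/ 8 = -0.62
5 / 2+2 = 9 / 2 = 4.50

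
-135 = -135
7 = 7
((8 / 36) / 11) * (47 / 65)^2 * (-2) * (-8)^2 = -565504 / 418275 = -1.35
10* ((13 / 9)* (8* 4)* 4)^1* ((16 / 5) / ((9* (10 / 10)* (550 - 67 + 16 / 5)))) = 20480 / 15147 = 1.35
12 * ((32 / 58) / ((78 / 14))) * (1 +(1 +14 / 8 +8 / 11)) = 22064 / 4147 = 5.32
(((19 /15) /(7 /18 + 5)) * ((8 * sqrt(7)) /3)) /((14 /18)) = 2736 * sqrt(7) /3395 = 2.13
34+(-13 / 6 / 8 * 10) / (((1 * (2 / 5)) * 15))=33.55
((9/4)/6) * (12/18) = 1/4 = 0.25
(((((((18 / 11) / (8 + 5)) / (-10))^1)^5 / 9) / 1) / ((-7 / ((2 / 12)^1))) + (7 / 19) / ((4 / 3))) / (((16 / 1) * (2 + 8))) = 27469296920773731 / 15906030978838000000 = 0.00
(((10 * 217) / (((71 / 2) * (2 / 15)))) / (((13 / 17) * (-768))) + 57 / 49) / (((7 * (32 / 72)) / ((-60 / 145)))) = -0.05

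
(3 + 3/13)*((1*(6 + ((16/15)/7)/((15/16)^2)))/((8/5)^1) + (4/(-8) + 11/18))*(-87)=-167359/150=-1115.73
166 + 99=265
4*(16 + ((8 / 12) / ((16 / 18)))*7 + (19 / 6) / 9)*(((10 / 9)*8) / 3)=186640 / 729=256.02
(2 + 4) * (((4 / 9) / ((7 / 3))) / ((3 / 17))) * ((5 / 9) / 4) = 170 / 189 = 0.90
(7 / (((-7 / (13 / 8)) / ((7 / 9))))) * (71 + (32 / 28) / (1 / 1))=-6565 / 72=-91.18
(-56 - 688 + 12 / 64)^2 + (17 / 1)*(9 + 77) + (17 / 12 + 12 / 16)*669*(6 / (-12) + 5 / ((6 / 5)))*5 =446433179 / 768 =581293.20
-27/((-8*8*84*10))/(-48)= -3/286720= -0.00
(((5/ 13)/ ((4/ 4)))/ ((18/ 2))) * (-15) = -25/ 39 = -0.64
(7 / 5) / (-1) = -7 / 5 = -1.40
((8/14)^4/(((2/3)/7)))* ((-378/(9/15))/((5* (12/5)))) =-2880/49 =-58.78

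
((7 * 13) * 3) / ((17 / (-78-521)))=-163527 / 17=-9619.24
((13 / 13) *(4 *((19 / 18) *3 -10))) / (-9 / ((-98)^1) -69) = 8036 / 20259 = 0.40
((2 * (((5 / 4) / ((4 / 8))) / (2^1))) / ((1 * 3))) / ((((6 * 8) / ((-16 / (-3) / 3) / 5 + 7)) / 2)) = 331 / 1296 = 0.26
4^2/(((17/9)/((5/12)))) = 60/17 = 3.53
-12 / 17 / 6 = -0.12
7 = 7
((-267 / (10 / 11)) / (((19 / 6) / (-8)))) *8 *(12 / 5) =6766848 / 475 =14246.00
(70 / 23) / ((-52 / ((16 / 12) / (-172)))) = 35 / 77142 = 0.00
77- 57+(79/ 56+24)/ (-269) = 299857/ 15064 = 19.91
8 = 8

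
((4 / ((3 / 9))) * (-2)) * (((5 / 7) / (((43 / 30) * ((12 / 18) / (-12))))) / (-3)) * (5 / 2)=-54000 / 301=-179.40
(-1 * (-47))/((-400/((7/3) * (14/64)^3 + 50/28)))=-0.21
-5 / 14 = -0.36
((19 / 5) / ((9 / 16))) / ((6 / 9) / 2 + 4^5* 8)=304 / 368655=0.00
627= 627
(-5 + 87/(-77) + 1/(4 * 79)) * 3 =-447225/24332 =-18.38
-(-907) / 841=907 / 841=1.08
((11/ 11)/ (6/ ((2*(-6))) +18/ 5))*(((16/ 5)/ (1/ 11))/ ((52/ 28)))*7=17248/ 403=42.80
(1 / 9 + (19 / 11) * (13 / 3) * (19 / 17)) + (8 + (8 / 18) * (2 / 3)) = 84686 / 5049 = 16.77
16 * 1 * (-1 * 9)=-144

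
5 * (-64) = -320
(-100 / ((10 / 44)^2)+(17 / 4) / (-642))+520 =-3636305 / 2568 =-1416.01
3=3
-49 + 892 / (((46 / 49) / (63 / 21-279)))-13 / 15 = -3934468 / 15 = -262297.87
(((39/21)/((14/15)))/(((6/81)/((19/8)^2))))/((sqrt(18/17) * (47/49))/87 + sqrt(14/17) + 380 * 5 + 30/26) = 12181361985/(256 * (611 * sqrt(34) + 18473 * sqrt(238) + 597040255)) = 0.08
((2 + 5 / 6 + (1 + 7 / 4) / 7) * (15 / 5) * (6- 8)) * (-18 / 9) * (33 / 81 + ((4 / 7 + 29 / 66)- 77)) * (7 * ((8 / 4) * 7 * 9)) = -85166899 / 33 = -2580815.12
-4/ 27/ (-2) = 2/ 27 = 0.07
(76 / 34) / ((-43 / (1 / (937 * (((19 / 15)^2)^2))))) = -101250 / 4698051473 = -0.00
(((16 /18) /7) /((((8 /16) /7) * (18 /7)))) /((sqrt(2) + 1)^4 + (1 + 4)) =44 /567 - 8 * sqrt(2) /189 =0.02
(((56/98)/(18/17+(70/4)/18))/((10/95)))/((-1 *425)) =-1368/217525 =-0.01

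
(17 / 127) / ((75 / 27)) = 153 / 3175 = 0.05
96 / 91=1.05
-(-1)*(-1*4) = -4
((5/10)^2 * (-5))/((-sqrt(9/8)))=5 * sqrt(2)/6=1.18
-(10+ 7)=-17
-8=-8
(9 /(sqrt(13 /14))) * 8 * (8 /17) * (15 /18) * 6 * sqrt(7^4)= 141120 * sqrt(182) /221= 8614.54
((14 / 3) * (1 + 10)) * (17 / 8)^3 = 378301 / 768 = 492.58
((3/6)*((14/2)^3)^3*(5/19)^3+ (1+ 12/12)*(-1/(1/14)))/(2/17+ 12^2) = 12249269301/4801300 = 2551.24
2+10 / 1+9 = 21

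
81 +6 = 87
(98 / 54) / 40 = 49 / 1080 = 0.05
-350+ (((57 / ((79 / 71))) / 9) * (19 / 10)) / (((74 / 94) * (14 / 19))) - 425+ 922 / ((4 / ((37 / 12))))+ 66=16657157 / 818440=20.35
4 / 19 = 0.21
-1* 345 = -345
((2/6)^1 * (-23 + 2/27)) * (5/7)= -3095/567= -5.46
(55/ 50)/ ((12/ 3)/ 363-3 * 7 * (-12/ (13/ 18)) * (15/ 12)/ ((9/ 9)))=51909/ 20582620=0.00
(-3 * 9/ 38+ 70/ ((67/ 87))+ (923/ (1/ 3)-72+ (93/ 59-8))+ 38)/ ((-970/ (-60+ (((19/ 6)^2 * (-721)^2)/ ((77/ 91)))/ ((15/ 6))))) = -68863319927250551/ 9616700280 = -7160805.47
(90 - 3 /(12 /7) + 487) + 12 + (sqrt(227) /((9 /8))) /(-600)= 2349 /4 - sqrt(227) /675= 587.23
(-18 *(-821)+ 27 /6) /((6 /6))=29565 /2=14782.50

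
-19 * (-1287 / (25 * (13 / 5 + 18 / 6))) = 24453 / 140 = 174.66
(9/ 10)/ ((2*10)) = 9/ 200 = 0.04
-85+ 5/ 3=-250/ 3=-83.33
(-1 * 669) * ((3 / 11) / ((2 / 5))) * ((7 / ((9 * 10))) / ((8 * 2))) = -1561 / 704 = -2.22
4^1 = 4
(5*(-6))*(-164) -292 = 4628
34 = 34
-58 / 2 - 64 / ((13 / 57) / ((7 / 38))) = -1049 / 13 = -80.69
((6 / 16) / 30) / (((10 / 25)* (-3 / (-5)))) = 5 / 96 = 0.05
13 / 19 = 0.68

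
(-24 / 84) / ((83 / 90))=-180 / 581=-0.31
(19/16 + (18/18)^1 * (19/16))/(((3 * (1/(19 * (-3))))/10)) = -1805/4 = -451.25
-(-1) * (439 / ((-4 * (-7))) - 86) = -1969 / 28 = -70.32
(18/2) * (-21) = -189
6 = 6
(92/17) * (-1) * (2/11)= -184/187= -0.98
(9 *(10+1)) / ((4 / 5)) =123.75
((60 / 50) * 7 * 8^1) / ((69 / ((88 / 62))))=4928 / 3565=1.38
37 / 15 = 2.47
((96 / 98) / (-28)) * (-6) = 0.21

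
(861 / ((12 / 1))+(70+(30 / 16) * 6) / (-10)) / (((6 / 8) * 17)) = 509 / 102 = 4.99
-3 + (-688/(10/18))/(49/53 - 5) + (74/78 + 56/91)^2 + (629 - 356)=4382861/7605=576.31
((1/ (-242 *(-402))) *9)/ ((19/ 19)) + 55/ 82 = 0.67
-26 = -26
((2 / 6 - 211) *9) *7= -13272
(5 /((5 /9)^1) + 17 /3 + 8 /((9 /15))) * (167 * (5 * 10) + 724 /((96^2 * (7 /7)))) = 134670067 /576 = 233802.20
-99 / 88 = -9 / 8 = -1.12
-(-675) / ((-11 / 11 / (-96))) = 64800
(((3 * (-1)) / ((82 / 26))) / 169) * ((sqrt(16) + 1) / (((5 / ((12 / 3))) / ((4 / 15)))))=-16 / 2665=-0.01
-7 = -7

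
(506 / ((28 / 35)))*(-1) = -1265 / 2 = -632.50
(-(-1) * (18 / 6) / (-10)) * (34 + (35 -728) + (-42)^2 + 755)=-558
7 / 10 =0.70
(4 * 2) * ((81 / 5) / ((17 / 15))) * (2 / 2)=1944 / 17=114.35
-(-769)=769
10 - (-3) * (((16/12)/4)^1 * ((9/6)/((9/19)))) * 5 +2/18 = 467/18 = 25.94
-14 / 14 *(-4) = 4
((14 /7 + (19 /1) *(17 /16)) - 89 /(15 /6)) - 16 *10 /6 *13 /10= -11539 /240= -48.08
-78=-78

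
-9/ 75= -3/ 25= -0.12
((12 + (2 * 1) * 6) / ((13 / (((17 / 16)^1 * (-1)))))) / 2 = -51 / 52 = -0.98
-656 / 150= -328 / 75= -4.37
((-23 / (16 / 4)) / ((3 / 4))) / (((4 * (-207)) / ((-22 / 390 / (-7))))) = 11 / 147420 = 0.00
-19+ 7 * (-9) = -82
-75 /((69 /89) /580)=-1290500 /23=-56108.70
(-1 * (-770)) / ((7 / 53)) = 5830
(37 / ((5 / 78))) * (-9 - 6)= -8658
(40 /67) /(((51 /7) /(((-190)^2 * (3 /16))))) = 631750 /1139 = 554.65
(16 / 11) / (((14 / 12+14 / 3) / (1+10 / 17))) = 2592 / 6545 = 0.40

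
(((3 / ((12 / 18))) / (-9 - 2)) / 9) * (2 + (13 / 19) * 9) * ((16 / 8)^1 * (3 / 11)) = -465 / 2299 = -0.20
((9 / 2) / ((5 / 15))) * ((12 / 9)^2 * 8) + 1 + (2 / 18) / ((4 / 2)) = 3475 / 18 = 193.06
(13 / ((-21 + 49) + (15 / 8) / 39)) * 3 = 4056 / 2917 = 1.39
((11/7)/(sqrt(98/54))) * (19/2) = 11.08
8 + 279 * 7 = 1961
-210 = -210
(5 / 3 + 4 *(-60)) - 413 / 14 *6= -1246 / 3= -415.33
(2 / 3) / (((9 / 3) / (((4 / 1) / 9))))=8 / 81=0.10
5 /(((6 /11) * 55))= 1 /6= 0.17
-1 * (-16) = 16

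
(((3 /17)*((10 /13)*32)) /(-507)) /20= -16 /37349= -0.00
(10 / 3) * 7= 70 / 3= 23.33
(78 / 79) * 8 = 7.90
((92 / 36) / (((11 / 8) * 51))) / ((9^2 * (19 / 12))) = 736 / 2590137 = 0.00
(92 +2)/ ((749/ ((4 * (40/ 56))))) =1880/ 5243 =0.36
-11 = -11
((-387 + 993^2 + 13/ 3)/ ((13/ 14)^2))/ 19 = 579571804/ 9633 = 60165.24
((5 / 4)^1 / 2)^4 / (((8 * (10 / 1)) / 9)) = 1125 / 65536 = 0.02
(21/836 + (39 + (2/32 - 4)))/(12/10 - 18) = -195555/93632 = -2.09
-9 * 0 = 0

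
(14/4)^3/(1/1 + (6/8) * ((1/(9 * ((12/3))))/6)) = 12348/289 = 42.73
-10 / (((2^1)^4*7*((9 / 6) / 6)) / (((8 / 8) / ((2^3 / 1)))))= -5 / 112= -0.04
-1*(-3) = 3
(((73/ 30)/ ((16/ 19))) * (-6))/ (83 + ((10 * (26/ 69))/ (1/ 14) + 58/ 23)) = -95703/ 763280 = -0.13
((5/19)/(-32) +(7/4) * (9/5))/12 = 9551/36480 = 0.26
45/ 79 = 0.57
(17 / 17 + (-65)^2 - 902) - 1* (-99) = 3423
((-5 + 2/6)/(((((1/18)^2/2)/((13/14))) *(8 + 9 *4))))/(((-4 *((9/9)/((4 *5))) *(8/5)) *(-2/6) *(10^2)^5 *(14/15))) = -3159/49280000000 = -0.00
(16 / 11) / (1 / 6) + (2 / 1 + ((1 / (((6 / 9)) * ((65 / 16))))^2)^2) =2110023286 / 196356875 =10.75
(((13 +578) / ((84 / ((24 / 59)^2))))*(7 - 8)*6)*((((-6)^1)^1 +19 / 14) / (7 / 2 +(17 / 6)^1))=16595280 / 3240811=5.12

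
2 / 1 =2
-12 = -12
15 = 15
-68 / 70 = -0.97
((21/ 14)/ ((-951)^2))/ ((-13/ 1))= -1/ 7838142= -0.00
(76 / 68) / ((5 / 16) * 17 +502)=304 / 137989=0.00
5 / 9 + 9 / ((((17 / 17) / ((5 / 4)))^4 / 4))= 88.45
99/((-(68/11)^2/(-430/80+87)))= -211.46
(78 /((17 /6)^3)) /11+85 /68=337607 /216172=1.56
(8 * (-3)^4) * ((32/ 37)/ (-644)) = -5184/ 5957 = -0.87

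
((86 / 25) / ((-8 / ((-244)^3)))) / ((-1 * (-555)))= 156162928 / 13875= 11254.99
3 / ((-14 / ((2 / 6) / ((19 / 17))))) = -17 / 266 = -0.06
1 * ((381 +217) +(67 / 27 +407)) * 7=190414 / 27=7052.37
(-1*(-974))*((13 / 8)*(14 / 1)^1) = 44317 / 2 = 22158.50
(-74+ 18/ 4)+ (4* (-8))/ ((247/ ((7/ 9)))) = -309445/ 4446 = -69.60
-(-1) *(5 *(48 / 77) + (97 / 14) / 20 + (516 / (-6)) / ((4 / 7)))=-452873 / 3080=-147.04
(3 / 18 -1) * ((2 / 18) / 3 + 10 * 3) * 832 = -1686880 / 81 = -20825.68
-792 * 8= -6336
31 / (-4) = -31 / 4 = -7.75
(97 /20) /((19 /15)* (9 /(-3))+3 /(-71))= -6887 /5456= -1.26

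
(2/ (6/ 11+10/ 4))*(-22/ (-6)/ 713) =484/ 143313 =0.00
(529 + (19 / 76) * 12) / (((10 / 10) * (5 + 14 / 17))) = 9044 / 99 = 91.35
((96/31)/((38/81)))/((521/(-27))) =-104976/306869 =-0.34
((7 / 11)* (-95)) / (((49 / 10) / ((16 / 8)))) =-1900 / 77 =-24.68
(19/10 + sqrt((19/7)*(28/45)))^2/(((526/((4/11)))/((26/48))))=247*sqrt(95)/1301850 + 61997/31244400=0.00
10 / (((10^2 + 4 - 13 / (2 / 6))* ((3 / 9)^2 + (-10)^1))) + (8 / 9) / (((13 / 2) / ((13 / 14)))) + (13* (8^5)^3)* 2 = 66680225714103394234 / 72891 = 914793674309632.11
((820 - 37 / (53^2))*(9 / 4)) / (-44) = -20730087 / 494384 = -41.93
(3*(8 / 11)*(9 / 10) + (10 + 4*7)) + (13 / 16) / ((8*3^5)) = 68367307 / 1710720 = 39.96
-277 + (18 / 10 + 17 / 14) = -19179 / 70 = -273.99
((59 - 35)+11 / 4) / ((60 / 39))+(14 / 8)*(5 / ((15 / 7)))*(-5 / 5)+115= 30793 / 240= 128.30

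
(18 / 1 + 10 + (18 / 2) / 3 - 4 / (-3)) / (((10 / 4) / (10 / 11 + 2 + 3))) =2522 / 33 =76.42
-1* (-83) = 83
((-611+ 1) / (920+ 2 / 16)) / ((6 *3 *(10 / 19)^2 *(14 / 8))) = -176168 / 2318715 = -0.08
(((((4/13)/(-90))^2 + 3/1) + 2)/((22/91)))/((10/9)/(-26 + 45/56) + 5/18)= 16900821133/190958625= 88.51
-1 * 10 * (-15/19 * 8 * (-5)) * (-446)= 2676000/19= 140842.11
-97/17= -5.71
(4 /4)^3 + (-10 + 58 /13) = -59 /13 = -4.54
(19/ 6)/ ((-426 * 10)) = -19/ 25560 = -0.00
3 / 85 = 0.04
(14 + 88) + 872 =974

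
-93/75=-31/25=-1.24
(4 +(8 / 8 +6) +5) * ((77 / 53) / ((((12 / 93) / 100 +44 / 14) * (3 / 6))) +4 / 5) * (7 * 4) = 3491413632 / 4520105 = 772.42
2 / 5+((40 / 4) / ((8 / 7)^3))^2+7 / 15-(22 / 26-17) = 791052859 / 12779520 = 61.90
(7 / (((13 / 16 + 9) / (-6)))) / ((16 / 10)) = -420 / 157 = -2.68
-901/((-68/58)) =1537/2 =768.50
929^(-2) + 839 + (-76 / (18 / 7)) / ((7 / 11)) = 6156071462 / 7767369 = 792.56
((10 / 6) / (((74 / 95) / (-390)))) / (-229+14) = 6175 / 1591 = 3.88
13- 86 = -73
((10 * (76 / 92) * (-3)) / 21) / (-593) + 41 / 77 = 561289 / 1050203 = 0.53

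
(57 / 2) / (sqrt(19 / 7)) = 3* sqrt(133) / 2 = 17.30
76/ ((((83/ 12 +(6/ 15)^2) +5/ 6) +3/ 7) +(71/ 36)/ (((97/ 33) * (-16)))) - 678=-18085689966/ 27040397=-668.84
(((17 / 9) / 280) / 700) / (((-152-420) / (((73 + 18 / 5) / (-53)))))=6511 / 267387120000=0.00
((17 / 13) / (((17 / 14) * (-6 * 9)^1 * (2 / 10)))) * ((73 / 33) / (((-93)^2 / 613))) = -1566215 / 100181367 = -0.02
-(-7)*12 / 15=28 / 5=5.60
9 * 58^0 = 9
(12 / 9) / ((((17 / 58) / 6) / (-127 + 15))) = -51968 / 17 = -3056.94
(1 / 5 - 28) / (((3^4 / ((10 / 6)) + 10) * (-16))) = 139 / 4688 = 0.03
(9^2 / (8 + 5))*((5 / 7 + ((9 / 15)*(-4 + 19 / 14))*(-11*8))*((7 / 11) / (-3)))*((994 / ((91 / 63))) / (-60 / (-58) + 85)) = -34386160662 / 23191025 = -1482.74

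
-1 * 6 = -6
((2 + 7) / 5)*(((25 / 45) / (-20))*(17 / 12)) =-17 / 240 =-0.07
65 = 65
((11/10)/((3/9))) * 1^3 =33/10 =3.30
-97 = -97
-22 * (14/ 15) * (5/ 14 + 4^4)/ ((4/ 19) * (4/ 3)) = -750101/ 40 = -18752.52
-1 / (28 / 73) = -73 / 28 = -2.61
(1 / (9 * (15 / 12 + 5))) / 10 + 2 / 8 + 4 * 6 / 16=7883 / 4500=1.75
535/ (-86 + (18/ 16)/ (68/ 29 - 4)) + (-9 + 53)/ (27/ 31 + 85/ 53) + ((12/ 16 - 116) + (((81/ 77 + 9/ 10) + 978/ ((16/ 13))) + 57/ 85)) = 23404992598131/ 33743977960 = 693.61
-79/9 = -8.78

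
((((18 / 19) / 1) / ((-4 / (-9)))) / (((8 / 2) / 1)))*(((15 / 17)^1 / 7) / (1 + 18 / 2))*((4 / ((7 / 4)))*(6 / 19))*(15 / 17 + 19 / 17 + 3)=7290 / 300713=0.02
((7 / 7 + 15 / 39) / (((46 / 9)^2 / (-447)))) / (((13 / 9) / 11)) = -32260437 / 178802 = -180.43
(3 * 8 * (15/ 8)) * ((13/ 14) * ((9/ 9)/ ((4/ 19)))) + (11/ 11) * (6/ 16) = 1392/ 7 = 198.86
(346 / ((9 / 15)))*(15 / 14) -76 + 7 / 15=56944 / 105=542.32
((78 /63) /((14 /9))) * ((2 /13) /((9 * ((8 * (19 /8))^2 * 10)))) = 1 /265335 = 0.00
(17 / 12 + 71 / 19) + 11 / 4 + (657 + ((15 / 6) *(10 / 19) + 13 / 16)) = 608333 / 912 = 667.03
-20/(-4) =5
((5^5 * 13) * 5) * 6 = 1218750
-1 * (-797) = 797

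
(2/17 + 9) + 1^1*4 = 223/17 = 13.12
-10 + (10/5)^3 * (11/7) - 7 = -31/7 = -4.43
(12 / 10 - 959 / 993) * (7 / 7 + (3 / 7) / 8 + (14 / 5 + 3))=2231797 / 1390200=1.61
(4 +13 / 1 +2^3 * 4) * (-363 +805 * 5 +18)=180320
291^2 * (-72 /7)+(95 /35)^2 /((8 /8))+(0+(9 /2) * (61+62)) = -85303483 /98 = -870443.70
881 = 881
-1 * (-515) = 515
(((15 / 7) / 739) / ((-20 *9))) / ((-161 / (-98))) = -1 / 101982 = -0.00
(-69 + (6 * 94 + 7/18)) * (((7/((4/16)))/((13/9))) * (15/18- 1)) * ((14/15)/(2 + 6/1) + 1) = -4182073/2340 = -1787.21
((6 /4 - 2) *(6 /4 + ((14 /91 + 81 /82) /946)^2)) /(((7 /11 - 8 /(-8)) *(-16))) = 1525416230233 /53250842151936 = 0.03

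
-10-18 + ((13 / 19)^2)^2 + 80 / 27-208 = -819208585 / 3518667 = -232.82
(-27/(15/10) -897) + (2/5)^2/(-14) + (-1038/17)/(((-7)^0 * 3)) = -935.36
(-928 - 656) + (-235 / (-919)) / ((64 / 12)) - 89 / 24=-70034875 / 44112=-1587.66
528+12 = 540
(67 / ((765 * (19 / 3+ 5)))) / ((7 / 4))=134 / 30345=0.00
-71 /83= -0.86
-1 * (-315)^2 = -99225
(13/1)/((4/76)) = 247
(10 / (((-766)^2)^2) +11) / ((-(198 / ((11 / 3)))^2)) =-631184773151 / 167321345318496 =-0.00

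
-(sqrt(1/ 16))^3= -1/ 64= -0.02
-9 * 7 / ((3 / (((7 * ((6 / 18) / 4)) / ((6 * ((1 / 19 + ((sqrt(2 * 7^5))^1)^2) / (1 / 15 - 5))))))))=34447 / 114960060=0.00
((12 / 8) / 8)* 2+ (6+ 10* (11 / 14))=797 / 56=14.23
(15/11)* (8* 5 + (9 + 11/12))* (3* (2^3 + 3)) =8985/4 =2246.25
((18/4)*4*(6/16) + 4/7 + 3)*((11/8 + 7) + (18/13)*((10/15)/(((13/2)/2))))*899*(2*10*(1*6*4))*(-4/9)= -60832147540/3549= -17140644.56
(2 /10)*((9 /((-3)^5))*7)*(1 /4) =-7 /540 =-0.01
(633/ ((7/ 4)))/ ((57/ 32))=27008/ 133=203.07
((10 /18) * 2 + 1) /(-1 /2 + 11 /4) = 76 /81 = 0.94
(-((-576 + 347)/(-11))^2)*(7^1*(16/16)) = -367087/121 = -3033.78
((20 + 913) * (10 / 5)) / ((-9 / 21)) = -4354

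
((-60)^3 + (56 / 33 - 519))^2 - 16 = 51052039577617 / 1089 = 46879742495.52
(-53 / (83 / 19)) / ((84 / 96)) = -8056 / 581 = -13.87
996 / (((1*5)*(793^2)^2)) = 996 / 1977255324005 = 0.00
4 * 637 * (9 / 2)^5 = 37614213 / 8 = 4701776.62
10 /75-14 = -208 /15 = -13.87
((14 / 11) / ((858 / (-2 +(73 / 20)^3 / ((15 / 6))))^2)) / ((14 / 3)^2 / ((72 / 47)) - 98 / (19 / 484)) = -20830000135419 / 98204858351600000000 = -0.00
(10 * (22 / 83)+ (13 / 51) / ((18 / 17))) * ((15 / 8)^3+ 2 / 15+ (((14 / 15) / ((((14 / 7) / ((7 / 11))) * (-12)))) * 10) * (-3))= 8175301781 / 378639360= 21.59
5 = 5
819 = 819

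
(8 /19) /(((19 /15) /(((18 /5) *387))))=167184 /361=463.11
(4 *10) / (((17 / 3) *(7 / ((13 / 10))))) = 156 / 119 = 1.31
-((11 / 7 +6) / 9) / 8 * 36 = -53 / 14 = -3.79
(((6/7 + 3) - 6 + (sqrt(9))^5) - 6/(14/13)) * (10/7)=16470/49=336.12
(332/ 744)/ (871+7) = 83/ 163308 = 0.00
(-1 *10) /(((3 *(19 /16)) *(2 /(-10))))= 800 /57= 14.04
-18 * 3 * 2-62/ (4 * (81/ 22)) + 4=-8765/ 81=-108.21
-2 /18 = -1 /9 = -0.11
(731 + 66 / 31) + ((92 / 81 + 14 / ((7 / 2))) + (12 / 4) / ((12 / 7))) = 7432709 / 10044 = 740.01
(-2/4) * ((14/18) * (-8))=28/9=3.11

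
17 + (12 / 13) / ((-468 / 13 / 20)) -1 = 604 / 39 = 15.49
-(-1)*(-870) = -870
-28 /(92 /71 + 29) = -1988 /2151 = -0.92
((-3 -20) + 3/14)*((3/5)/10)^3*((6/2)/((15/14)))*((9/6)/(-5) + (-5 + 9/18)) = 25839/390625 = 0.07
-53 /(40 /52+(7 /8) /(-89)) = -490568 /7029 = -69.79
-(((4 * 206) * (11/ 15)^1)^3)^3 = -10741322105697920643746640.00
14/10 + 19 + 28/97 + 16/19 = 198406/9215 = 21.53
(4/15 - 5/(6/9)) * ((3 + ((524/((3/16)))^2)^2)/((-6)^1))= 1072172866692238843/14580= 73537233655160.41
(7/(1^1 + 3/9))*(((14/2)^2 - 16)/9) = 77/4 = 19.25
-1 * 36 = -36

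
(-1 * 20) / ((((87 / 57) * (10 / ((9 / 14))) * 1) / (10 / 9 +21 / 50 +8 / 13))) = -8227 / 4550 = -1.81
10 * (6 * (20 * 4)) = 4800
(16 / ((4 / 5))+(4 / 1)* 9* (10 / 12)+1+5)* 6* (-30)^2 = 302400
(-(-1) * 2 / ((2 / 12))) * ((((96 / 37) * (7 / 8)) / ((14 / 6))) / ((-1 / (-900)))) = 388800 / 37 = 10508.11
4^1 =4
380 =380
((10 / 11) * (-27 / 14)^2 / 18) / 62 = 405 / 133672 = 0.00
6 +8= 14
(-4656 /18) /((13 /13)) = -776 /3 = -258.67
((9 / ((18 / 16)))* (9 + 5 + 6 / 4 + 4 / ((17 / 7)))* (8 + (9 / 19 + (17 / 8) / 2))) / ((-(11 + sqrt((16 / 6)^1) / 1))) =-55773861 / 458660 + 1690117* sqrt(6) / 229330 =-103.55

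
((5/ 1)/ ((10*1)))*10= 5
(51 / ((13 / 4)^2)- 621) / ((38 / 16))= -833064 / 3211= -259.44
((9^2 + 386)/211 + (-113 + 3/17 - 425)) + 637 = 363685/3587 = 101.39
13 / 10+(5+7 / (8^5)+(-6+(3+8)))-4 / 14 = 12632309 / 1146880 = 11.01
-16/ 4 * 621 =-2484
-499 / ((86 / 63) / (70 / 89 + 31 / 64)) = -227572443 / 489856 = -464.57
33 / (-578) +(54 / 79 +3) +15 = 850521 / 45662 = 18.63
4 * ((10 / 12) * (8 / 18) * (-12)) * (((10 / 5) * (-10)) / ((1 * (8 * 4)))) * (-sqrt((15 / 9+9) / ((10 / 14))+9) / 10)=-2 * sqrt(5385) / 27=-5.44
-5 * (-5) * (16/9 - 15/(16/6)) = -6925/72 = -96.18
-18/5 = -3.60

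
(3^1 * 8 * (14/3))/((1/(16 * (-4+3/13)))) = -87808/13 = -6754.46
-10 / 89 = -0.11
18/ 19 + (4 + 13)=341/ 19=17.95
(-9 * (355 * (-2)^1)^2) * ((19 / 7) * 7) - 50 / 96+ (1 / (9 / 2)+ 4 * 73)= -12412916395 / 144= -86200808.30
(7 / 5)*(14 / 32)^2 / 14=49 / 2560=0.02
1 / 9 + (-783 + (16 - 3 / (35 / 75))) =-48719 / 63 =-773.32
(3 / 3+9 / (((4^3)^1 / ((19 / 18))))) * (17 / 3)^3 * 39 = 8149.95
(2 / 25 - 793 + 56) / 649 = -18423 / 16225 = -1.14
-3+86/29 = -1/29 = -0.03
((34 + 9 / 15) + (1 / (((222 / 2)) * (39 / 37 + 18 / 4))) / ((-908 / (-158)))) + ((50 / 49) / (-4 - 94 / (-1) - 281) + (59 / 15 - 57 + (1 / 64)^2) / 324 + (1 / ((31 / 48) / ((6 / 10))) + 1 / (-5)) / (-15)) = 30877483656795659993 / 898056761488588800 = 34.38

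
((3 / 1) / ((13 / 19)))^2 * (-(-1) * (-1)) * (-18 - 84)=331398 / 169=1960.93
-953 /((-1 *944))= 953 /944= 1.01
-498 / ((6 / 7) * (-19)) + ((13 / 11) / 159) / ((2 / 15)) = 678681 / 22154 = 30.63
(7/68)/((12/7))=49/816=0.06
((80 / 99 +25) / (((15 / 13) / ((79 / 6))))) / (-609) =-74971 / 155034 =-0.48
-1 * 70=-70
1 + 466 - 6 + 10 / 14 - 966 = -3530 / 7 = -504.29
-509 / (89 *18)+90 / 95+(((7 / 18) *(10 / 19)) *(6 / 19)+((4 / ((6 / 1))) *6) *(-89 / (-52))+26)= 252163189 / 7518186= 33.54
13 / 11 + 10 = 123 / 11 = 11.18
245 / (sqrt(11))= 245* sqrt(11) / 11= 73.87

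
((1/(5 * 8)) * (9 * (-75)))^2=18225/64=284.77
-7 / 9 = -0.78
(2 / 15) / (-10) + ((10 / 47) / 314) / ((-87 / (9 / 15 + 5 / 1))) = -0.01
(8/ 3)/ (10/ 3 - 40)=-4/ 55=-0.07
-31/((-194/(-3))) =-93/194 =-0.48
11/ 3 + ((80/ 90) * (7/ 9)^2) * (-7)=-71/ 729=-0.10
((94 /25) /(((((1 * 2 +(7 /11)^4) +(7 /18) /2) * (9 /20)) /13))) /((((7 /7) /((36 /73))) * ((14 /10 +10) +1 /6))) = 61832339712 /31488332825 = 1.96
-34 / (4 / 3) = -51 / 2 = -25.50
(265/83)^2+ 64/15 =1494271/103335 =14.46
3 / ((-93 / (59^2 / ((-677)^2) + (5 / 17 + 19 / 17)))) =-11059073 / 241539383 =-0.05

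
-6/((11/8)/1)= -4.36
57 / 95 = 3 / 5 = 0.60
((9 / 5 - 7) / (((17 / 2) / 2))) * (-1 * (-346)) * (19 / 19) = -35984 / 85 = -423.34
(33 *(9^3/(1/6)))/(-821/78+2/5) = -5117580/359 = -14255.10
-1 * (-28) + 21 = 49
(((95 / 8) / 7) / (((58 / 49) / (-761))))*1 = -506065 / 464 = -1090.66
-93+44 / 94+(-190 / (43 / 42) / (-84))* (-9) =-112.42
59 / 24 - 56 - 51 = -2509 / 24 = -104.54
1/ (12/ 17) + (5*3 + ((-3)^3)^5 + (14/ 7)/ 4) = -172186681/ 12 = -14348890.08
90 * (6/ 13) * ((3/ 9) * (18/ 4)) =810/ 13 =62.31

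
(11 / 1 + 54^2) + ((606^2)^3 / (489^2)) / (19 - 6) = 15932163486.34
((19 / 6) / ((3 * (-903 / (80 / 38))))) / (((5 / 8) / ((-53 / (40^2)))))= 53 / 406350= 0.00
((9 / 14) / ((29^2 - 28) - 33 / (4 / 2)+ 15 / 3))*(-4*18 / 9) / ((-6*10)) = 0.00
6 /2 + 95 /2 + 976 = 2053 /2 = 1026.50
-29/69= -0.42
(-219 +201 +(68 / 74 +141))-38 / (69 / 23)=12349 / 111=111.25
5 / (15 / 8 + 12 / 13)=1.79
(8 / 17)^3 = 0.10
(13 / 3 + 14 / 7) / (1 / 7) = 133 / 3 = 44.33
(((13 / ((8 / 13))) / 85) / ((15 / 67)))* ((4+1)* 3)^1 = 11323 / 680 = 16.65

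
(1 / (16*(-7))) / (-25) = 1 / 2800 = 0.00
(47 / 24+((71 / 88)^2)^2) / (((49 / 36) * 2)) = 1285668201 / 1469253632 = 0.88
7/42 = 0.17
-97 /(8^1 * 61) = -97 /488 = -0.20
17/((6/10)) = 85/3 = 28.33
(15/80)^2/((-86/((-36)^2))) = -729/1376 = -0.53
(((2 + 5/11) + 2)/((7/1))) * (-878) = -6146/11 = -558.73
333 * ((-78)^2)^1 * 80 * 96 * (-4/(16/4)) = -15559464960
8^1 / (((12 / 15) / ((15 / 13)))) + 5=215 / 13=16.54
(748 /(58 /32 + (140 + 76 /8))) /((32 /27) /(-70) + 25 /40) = 10053120 /1236593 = 8.13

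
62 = 62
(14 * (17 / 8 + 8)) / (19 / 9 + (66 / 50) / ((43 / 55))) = 1097145 / 29408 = 37.31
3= 3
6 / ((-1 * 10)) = -3 / 5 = -0.60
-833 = -833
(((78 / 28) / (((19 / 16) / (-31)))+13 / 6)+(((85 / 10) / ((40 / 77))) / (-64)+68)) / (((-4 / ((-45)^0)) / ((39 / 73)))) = 74647703 / 198840320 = 0.38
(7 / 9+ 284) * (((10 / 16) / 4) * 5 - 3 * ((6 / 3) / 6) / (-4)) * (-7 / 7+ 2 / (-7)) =-84579 / 224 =-377.58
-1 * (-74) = 74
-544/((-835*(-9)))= -544/7515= -0.07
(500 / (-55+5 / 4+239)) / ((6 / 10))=10000 / 2223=4.50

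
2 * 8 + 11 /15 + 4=311 /15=20.73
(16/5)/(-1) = -16/5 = -3.20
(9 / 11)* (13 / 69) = 39 / 253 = 0.15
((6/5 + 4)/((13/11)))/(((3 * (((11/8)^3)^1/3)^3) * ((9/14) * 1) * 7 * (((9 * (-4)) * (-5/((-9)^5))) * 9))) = -97844723712/5358972025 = -18.26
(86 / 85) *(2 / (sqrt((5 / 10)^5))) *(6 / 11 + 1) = 688 *sqrt(2) / 55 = 17.69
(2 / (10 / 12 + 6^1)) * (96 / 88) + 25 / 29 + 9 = 133162 / 13079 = 10.18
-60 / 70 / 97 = -6 / 679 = -0.01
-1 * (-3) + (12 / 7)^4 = 27939 / 2401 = 11.64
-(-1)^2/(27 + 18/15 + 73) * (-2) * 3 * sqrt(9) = 45/253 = 0.18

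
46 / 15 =3.07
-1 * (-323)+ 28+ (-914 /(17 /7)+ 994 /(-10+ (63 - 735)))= -155420 /5797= -26.81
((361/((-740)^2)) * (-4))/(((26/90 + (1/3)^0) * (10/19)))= -61731/15880400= -0.00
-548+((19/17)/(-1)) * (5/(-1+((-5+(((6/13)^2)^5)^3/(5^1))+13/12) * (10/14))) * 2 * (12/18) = -7758236780108331323026894979507310950444/14208236375468552440520700815242070423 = -546.04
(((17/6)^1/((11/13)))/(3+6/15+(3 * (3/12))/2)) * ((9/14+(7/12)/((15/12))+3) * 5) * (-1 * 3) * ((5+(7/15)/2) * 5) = -149717555/104643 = -1430.75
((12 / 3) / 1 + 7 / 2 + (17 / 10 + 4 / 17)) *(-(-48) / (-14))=-19248 / 595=-32.35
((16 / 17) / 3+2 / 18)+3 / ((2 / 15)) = 7015 / 306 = 22.92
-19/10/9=-0.21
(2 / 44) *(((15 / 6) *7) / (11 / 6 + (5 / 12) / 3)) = 315 / 781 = 0.40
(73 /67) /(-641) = -73 /42947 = -0.00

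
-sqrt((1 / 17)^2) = -1 / 17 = -0.06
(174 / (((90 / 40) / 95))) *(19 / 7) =418760 / 21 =19940.95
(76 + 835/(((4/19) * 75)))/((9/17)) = 131461/540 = 243.45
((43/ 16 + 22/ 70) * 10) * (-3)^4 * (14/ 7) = 136161/ 28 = 4862.89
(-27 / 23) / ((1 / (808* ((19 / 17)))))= -414504 / 391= -1060.11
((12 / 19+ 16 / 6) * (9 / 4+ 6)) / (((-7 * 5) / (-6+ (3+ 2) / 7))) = 19129 / 4655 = 4.11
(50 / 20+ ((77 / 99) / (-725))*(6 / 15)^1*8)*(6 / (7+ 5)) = 162901 / 130500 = 1.25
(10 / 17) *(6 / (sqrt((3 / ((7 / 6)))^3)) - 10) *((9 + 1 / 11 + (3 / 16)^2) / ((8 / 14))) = -4497325 / 47872 + 6296255 *sqrt(14) / 1723392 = -80.27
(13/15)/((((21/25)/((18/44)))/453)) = 29445/154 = 191.20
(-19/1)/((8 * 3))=-19/24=-0.79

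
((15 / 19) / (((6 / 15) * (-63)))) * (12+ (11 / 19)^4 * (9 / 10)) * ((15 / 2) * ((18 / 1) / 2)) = -3548315025 / 138661544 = -25.59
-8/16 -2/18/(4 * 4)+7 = 935/144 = 6.49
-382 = -382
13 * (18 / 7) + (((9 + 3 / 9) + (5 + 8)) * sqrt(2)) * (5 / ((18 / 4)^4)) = 5360 * sqrt(2) / 19683 + 234 / 7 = 33.81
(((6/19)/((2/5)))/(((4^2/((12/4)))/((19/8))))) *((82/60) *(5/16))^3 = 344605/12582912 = 0.03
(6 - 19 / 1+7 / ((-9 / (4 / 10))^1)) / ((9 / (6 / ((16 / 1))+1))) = -2.03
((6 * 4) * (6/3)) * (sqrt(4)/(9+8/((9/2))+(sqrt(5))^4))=432/161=2.68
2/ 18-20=-179/ 9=-19.89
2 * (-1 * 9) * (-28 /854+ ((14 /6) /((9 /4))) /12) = -0.97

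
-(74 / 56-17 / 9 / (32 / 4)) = -547 / 504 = -1.09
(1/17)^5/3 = 1/4259571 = 0.00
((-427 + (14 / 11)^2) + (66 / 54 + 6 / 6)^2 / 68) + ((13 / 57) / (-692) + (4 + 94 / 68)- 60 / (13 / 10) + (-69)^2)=122314375179335 / 28478844108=4294.92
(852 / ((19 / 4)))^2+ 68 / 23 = 267157220 / 8303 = 32175.99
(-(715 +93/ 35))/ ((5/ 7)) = -25118/ 25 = -1004.72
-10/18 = -5/9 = -0.56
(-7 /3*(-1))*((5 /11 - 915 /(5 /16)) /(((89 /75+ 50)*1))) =-5635525 /42229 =-133.45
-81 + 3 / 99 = -2672 / 33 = -80.97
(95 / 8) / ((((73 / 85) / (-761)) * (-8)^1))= 6145075 / 4672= 1315.30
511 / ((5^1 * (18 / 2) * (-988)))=-511 / 44460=-0.01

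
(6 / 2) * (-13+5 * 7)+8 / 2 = 70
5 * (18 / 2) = 45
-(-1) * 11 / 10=11 / 10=1.10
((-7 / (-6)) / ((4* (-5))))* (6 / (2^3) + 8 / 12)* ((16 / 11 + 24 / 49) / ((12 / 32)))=-4454 / 10395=-0.43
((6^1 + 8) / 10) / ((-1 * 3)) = -7 / 15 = -0.47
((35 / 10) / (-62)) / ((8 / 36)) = -0.25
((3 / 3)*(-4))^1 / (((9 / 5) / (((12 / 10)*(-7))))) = 56 / 3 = 18.67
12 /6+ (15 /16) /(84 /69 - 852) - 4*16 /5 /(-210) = 338580091 /164371200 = 2.06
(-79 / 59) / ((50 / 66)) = -2607 / 1475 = -1.77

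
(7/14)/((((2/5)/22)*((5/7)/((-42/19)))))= -1617/19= -85.11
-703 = -703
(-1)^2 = 1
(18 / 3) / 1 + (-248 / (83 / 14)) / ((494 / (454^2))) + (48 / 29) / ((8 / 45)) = -17438.34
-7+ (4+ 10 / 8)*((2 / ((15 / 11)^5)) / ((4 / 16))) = 482839 / 253125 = 1.91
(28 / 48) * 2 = 7 / 6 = 1.17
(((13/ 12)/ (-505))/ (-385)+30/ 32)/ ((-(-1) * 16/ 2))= 8749177/ 74659200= 0.12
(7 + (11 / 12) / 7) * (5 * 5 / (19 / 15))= 74875 / 532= 140.74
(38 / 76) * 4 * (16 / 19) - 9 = -139 / 19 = -7.32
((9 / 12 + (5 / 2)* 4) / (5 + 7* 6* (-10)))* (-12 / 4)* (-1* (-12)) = 387 / 415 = 0.93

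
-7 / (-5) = 7 / 5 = 1.40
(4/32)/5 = 1/40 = 0.02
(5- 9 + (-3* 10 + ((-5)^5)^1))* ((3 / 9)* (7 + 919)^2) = -902922228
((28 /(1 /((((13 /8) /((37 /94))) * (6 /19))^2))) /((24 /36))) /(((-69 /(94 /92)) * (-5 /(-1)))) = -1105403481 /5228731220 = -0.21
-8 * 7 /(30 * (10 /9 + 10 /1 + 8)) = -21 /215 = -0.10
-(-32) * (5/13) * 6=960/13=73.85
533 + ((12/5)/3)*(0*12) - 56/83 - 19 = 513.33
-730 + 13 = -717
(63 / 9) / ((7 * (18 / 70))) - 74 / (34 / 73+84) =83596 / 27747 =3.01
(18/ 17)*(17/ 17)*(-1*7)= -126/ 17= -7.41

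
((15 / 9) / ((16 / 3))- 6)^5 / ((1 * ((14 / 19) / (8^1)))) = -16938015367 / 262144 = -64613.40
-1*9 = -9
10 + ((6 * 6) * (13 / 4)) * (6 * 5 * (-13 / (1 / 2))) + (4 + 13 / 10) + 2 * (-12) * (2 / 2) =-91268.70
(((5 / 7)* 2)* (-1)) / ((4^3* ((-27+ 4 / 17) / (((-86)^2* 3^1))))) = 94299 / 5096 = 18.50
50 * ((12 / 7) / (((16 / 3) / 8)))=900 / 7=128.57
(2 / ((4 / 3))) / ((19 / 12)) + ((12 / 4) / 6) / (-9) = 305 / 342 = 0.89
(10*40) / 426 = 200 / 213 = 0.94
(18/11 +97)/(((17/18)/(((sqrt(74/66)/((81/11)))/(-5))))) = -434*sqrt(1221)/5049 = -3.00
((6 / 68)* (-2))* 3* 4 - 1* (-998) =16930 / 17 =995.88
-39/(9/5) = -65/3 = -21.67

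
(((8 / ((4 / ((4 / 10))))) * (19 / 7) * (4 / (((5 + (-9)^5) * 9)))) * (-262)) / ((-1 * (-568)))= 2489 / 330129765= 0.00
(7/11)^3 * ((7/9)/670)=2401/8025930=0.00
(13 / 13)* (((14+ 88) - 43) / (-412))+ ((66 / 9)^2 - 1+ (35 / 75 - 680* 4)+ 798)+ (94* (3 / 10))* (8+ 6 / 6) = -29943931 / 18540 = -1615.10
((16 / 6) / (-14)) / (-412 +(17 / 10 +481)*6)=-20 / 260841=-0.00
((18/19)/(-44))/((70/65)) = -0.02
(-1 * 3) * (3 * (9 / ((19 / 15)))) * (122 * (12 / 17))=-1778760 / 323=-5507.00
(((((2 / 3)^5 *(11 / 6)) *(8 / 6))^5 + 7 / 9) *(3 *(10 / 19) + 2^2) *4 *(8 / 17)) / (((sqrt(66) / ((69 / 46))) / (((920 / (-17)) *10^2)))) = -3049360772128649600960000 *sqrt(66) / 3021955355524681302507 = -8197.71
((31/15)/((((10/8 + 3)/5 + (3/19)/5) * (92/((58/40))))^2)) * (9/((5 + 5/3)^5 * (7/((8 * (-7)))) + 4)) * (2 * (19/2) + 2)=-20583236997/270732631448000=-0.00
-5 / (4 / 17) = -85 / 4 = -21.25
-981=-981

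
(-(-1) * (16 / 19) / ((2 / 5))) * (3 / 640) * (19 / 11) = 3 / 176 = 0.02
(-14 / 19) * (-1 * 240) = 3360 / 19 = 176.84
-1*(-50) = 50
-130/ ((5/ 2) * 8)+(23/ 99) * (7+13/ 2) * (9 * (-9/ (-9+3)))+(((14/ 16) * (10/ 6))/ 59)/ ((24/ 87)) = 4477229/ 124608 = 35.93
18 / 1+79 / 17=385 / 17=22.65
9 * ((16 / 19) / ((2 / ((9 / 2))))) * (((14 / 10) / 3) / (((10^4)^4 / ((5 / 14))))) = 27 / 95000000000000000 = 0.00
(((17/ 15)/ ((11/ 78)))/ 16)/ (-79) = -221/ 34760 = -0.01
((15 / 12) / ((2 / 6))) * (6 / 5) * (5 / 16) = 45 / 32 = 1.41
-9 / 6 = -3 / 2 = -1.50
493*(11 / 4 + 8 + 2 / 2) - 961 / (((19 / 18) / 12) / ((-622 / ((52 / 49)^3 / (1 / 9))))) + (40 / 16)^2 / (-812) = 86439713067105 / 135581264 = 637549.10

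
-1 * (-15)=15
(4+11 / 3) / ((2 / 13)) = 299 / 6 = 49.83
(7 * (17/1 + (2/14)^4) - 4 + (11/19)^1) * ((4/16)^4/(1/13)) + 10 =26475731/1668352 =15.87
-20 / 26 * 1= -10 / 13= -0.77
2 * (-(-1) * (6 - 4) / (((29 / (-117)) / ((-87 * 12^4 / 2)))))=14556672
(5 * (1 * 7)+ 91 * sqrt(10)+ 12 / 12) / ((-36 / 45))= -455 * sqrt(10) / 4 - 45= -404.71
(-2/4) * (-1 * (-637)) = -318.50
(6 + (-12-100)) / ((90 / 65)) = -689 / 9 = -76.56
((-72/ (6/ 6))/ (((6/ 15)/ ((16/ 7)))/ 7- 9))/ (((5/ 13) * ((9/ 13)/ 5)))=54080/ 359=150.64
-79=-79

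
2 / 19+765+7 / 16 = 232725 / 304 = 765.54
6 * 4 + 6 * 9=78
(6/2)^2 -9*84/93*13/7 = -189/31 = -6.10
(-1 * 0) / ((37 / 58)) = 0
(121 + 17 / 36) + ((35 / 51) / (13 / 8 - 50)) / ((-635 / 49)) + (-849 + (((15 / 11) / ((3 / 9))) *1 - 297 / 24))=-162305664421 / 220580712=-735.81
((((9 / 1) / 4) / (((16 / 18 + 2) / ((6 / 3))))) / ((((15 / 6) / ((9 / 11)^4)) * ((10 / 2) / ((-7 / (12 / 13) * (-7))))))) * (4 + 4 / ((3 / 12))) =8680203 / 146410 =59.29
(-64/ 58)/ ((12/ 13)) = -104/ 87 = -1.20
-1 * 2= -2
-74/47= -1.57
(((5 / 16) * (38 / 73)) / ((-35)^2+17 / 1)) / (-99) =-95 / 71807472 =-0.00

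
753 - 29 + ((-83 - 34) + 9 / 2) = 1223 / 2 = 611.50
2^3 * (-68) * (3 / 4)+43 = -365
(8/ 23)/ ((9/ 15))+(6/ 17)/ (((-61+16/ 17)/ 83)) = 6478/ 70449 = 0.09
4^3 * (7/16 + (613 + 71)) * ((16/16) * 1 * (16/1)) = 700864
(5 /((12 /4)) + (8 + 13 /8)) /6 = 271 /144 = 1.88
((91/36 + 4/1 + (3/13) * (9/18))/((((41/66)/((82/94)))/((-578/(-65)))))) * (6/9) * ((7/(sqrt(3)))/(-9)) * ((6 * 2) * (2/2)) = -298.00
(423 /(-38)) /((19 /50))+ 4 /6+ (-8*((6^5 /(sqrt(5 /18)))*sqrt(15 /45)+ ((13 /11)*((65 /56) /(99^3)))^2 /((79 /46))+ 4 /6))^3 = -385302533993567906799355797138380030858644904528*sqrt(30) /6668864583126551938621130726232225-736054573360882974923590159465682521956040038870034907832406845302851 /9906410218388353965368360096761278728591784633009358153920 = -316528303916192.02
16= 16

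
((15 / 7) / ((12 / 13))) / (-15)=-13 / 84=-0.15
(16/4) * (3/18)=2/3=0.67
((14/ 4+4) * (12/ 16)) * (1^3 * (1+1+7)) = 405/ 8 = 50.62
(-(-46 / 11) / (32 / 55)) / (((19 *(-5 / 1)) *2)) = -23 / 608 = -0.04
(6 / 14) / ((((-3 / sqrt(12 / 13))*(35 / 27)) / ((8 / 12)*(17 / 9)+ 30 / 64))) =-1493*sqrt(39) / 50960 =-0.18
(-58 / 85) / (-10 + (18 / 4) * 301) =-116 / 228565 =-0.00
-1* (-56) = 56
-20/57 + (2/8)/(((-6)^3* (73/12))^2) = -46042541/131221296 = -0.35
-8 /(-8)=1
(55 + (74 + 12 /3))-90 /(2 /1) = 88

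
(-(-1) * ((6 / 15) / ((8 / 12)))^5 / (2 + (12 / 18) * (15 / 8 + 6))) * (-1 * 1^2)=-972 / 90625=-0.01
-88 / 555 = -0.16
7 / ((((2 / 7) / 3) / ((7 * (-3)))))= -3087 / 2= -1543.50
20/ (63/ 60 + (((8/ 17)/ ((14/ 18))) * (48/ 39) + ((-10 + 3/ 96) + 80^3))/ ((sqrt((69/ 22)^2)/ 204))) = 418600/ 697003784679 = 0.00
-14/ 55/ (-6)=7/ 165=0.04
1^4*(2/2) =1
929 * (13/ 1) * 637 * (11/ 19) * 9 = 761611851/ 19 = 40084834.26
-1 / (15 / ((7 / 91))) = -1 / 195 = -0.01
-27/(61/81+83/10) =-2.98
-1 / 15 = -0.07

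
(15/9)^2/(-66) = -25/594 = -0.04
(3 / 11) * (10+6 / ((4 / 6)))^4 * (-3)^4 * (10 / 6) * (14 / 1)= 738920070 / 11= 67174551.82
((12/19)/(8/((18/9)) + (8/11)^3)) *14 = 55902/27721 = 2.02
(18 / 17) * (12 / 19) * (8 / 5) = 1728 / 1615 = 1.07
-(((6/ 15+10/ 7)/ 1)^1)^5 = -1073741824/ 52521875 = -20.44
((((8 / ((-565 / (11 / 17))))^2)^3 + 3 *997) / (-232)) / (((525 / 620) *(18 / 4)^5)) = -1164882992963735121148087294864 / 141183537486023221459886340703125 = -0.01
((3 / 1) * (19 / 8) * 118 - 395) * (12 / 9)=1783 / 3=594.33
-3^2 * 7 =-63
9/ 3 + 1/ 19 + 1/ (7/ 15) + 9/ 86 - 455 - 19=-5360989/ 11438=-468.70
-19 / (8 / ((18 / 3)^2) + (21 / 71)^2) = -862011 / 14051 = -61.35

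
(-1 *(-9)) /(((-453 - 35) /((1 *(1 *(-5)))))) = 45 /488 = 0.09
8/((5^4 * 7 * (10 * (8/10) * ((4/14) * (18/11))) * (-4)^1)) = -11/90000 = -0.00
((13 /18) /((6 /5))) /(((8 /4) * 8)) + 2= 3521 /1728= 2.04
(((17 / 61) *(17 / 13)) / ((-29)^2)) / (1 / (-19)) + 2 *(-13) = -17345229 / 666913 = -26.01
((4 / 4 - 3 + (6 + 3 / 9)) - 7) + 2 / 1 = -2 / 3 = -0.67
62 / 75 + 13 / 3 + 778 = 19579 / 25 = 783.16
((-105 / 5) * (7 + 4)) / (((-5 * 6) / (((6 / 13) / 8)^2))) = 693 / 27040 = 0.03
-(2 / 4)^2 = -1 / 4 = -0.25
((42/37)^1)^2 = 1764/1369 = 1.29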